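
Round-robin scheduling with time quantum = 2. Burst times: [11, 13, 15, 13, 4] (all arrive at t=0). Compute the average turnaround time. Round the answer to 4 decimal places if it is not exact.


Time quantum = 2
Execution trace:
  J1 runs 2 units, time = 2
  J2 runs 2 units, time = 4
  J3 runs 2 units, time = 6
  J4 runs 2 units, time = 8
  J5 runs 2 units, time = 10
  J1 runs 2 units, time = 12
  J2 runs 2 units, time = 14
  J3 runs 2 units, time = 16
  J4 runs 2 units, time = 18
  J5 runs 2 units, time = 20
  J1 runs 2 units, time = 22
  J2 runs 2 units, time = 24
  J3 runs 2 units, time = 26
  J4 runs 2 units, time = 28
  J1 runs 2 units, time = 30
  J2 runs 2 units, time = 32
  J3 runs 2 units, time = 34
  J4 runs 2 units, time = 36
  J1 runs 2 units, time = 38
  J2 runs 2 units, time = 40
  J3 runs 2 units, time = 42
  J4 runs 2 units, time = 44
  J1 runs 1 units, time = 45
  J2 runs 2 units, time = 47
  J3 runs 2 units, time = 49
  J4 runs 2 units, time = 51
  J2 runs 1 units, time = 52
  J3 runs 2 units, time = 54
  J4 runs 1 units, time = 55
  J3 runs 1 units, time = 56
Finish times: [45, 52, 56, 55, 20]
Average turnaround = 228/5 = 45.6

45.6


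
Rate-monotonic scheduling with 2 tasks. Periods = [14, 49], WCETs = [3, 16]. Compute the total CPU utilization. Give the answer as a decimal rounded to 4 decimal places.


Compute individual utilizations (exact fractions):
  Task 1: C/T = 3/14 (approx. 0.2143)
  Task 2: C/T = 16/49 (approx. 0.3265)
Total utilization U = 3/14 + 16/49 = 53/98
Rounded to 4 decimal places: U = 0.5408
RM (Liu & Layland) bound for 2 tasks = 0.828427; compare with U = 53/98 (approx. 0.540816)
U <= bound, so schedulable by RM sufficient condition.

0.5408


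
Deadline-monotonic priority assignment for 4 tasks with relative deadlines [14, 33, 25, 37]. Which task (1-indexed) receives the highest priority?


Sort tasks by relative deadline (ascending):
  Task 1: deadline = 14
  Task 3: deadline = 25
  Task 2: deadline = 33
  Task 4: deadline = 37
Priority order (highest first): [1, 3, 2, 4]
Highest priority task = 1

1


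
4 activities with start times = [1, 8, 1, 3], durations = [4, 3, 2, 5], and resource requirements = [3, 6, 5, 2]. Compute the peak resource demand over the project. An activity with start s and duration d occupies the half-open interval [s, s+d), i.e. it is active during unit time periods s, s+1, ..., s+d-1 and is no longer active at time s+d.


Each activity i is active on [start_i, start_i + duration_i).
Compute total resource usage per time slot:
  t=0: active resources = [], total = 0
  t=1: active resources = [3, 5], total = 8
  t=2: active resources = [3, 5], total = 8
  t=3: active resources = [3, 2], total = 5
  t=4: active resources = [3, 2], total = 5
  t=5: active resources = [2], total = 2
  t=6: active resources = [2], total = 2
  t=7: active resources = [2], total = 2
  t=8: active resources = [6], total = 6
  t=9: active resources = [6], total = 6
  t=10: active resources = [6], total = 6
Peak resource demand = 8

8


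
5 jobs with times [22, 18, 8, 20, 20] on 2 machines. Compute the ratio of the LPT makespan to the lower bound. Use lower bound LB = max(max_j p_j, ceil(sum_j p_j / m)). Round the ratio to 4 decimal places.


LPT order: [22, 20, 20, 18, 8]
Machine loads after assignment: [48, 40]
LPT makespan = 48
Lower bound = max(max_job, ceil(total/2)) = max(22, 44) = 44
Ratio = 48 / 44 = 1.0909

1.0909


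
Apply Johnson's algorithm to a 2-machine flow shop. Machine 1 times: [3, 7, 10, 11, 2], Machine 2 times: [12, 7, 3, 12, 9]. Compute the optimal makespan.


Apply Johnson's rule:
  Group 1 (a <= b): [(5, 2, 9), (1, 3, 12), (2, 7, 7), (4, 11, 12)]
  Group 2 (a > b): [(3, 10, 3)]
Optimal job order: [5, 1, 2, 4, 3]
Schedule:
  Job 5: M1 done at 2, M2 done at 11
  Job 1: M1 done at 5, M2 done at 23
  Job 2: M1 done at 12, M2 done at 30
  Job 4: M1 done at 23, M2 done at 42
  Job 3: M1 done at 33, M2 done at 45
Makespan = 45

45


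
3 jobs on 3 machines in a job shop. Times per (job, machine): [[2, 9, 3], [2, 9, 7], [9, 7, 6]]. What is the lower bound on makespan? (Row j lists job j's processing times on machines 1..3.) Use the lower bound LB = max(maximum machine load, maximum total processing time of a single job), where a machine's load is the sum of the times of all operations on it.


Machine loads:
  Machine 1: 2 + 2 + 9 = 13
  Machine 2: 9 + 9 + 7 = 25
  Machine 3: 3 + 7 + 6 = 16
Max machine load = 25
Job totals:
  Job 1: 14
  Job 2: 18
  Job 3: 22
Max job total = 22
Lower bound = max(25, 22) = 25

25


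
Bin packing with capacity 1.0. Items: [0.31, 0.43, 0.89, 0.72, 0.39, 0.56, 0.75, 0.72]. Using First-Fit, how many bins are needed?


Place items sequentially using First-Fit:
  Item 0.31 -> new Bin 1
  Item 0.43 -> Bin 1 (now 0.74)
  Item 0.89 -> new Bin 2
  Item 0.72 -> new Bin 3
  Item 0.39 -> new Bin 4
  Item 0.56 -> Bin 4 (now 0.95)
  Item 0.75 -> new Bin 5
  Item 0.72 -> new Bin 6
Total bins used = 6

6


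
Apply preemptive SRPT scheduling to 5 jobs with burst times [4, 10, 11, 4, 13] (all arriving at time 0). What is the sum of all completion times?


Since all jobs arrive at t=0, SRPT equals SPT ordering.
SPT order: [4, 4, 10, 11, 13]
Completion times:
  Job 1: p=4, C=4
  Job 2: p=4, C=8
  Job 3: p=10, C=18
  Job 4: p=11, C=29
  Job 5: p=13, C=42
Total completion time = 4 + 8 + 18 + 29 + 42 = 101

101


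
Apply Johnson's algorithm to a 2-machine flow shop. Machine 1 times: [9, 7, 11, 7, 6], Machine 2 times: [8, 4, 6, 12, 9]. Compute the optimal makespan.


Apply Johnson's rule:
  Group 1 (a <= b): [(5, 6, 9), (4, 7, 12)]
  Group 2 (a > b): [(1, 9, 8), (3, 11, 6), (2, 7, 4)]
Optimal job order: [5, 4, 1, 3, 2]
Schedule:
  Job 5: M1 done at 6, M2 done at 15
  Job 4: M1 done at 13, M2 done at 27
  Job 1: M1 done at 22, M2 done at 35
  Job 3: M1 done at 33, M2 done at 41
  Job 2: M1 done at 40, M2 done at 45
Makespan = 45

45


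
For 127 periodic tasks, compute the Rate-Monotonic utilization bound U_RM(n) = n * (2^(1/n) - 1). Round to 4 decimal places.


Compute 2^(1/127) = 1.0054727730
Subtract 1: 1.0054727730 - 1 = 0.0054727730
Multiply by n: 127 * 0.0054727730 = 0.6950421710
Round to 4 dp: 0.6950

0.6950


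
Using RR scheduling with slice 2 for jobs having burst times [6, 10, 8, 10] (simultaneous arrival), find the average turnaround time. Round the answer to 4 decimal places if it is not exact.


Time quantum = 2
Execution trace:
  J1 runs 2 units, time = 2
  J2 runs 2 units, time = 4
  J3 runs 2 units, time = 6
  J4 runs 2 units, time = 8
  J1 runs 2 units, time = 10
  J2 runs 2 units, time = 12
  J3 runs 2 units, time = 14
  J4 runs 2 units, time = 16
  J1 runs 2 units, time = 18
  J2 runs 2 units, time = 20
  J3 runs 2 units, time = 22
  J4 runs 2 units, time = 24
  J2 runs 2 units, time = 26
  J3 runs 2 units, time = 28
  J4 runs 2 units, time = 30
  J2 runs 2 units, time = 32
  J4 runs 2 units, time = 34
Finish times: [18, 32, 28, 34]
Average turnaround = 112/4 = 28.0

28.0


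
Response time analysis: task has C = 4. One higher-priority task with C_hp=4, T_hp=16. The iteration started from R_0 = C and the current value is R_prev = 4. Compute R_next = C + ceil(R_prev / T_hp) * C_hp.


R_next = C + ceil(R_prev / T_hp) * C_hp
ceil(4 / 16) = ceil(0.25) = 1
Interference = 1 * 4 = 4
R_next = 4 + 4 = 8

8


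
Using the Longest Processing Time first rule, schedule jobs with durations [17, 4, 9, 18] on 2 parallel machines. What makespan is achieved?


Sort jobs in decreasing order (LPT): [18, 17, 9, 4]
Assign each job to the least loaded machine:
  Machine 1: jobs [18, 4], load = 22
  Machine 2: jobs [17, 9], load = 26
Makespan = max load = 26

26


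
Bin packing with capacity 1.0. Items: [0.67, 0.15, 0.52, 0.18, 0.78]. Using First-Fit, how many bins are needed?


Place items sequentially using First-Fit:
  Item 0.67 -> new Bin 1
  Item 0.15 -> Bin 1 (now 0.82)
  Item 0.52 -> new Bin 2
  Item 0.18 -> Bin 1 (now 1.0)
  Item 0.78 -> new Bin 3
Total bins used = 3

3


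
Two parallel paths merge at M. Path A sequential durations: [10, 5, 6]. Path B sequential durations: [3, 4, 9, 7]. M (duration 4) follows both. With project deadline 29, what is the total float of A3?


Forward pass: ES(A3) = sum of predecessors on chain A = 15
EF = ES + duration = 15 + 6 = 21
Backward pass: LF(M) = deadline = 29; LS(M) = 29 - 4 = 25
LF(A3) = LS(M) - sum(successors on chain A) = 25 - 0 = 25
LS = LF - duration = 25 - 6 = 19
Total float = LS - ES = 19 - 15 = 4

4


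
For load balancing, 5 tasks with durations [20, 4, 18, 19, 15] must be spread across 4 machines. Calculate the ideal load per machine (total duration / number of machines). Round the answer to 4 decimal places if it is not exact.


Total processing time = 20 + 4 + 18 + 19 + 15 = 76
Number of machines = 4
Ideal balanced load = 76 / 4 = 19.0

19.0


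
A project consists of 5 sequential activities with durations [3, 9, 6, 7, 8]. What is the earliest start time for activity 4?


Activity 4 starts after activities 1 through 3 complete.
Predecessor durations: [3, 9, 6]
ES = 3 + 9 + 6 = 18

18


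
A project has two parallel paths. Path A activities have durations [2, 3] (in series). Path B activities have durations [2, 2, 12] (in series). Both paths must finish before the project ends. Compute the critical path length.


Path A total = 2 + 3 = 5
Path B total = 2 + 2 + 12 = 16
Critical path = longest path = max(5, 16) = 16

16


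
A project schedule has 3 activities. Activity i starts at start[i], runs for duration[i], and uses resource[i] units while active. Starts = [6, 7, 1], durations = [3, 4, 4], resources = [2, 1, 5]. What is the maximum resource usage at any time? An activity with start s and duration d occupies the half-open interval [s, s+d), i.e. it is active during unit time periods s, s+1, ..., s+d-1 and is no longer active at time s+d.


Each activity i is active on [start_i, start_i + duration_i).
Compute total resource usage per time slot:
  t=0: active resources = [], total = 0
  t=1: active resources = [5], total = 5
  t=2: active resources = [5], total = 5
  t=3: active resources = [5], total = 5
  t=4: active resources = [5], total = 5
  t=5: active resources = [], total = 0
  t=6: active resources = [2], total = 2
  t=7: active resources = [2, 1], total = 3
  t=8: active resources = [2, 1], total = 3
  t=9: active resources = [1], total = 1
  t=10: active resources = [1], total = 1
Peak resource demand = 5

5


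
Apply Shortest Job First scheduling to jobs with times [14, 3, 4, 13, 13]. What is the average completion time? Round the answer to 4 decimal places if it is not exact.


SJF order (ascending): [3, 4, 13, 13, 14]
Completion times:
  Job 1: burst=3, C=3
  Job 2: burst=4, C=7
  Job 3: burst=13, C=20
  Job 4: burst=13, C=33
  Job 5: burst=14, C=47
Average completion = 110/5 = 22.0

22.0


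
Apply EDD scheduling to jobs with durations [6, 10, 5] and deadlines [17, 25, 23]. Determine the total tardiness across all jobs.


Sort by due date (EDD order): [(6, 17), (5, 23), (10, 25)]
Compute completion times and tardiness:
  Job 1: p=6, d=17, C=6, tardiness=max(0,6-17)=0
  Job 2: p=5, d=23, C=11, tardiness=max(0,11-23)=0
  Job 3: p=10, d=25, C=21, tardiness=max(0,21-25)=0
Total tardiness = 0

0


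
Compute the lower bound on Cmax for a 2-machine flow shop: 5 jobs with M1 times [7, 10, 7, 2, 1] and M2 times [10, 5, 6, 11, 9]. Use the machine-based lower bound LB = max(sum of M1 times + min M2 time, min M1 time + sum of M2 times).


LB1 = sum(M1 times) + min(M2 times) = 27 + 5 = 32
LB2 = min(M1 times) + sum(M2 times) = 1 + 41 = 42
Lower bound = max(LB1, LB2) = max(32, 42) = 42

42


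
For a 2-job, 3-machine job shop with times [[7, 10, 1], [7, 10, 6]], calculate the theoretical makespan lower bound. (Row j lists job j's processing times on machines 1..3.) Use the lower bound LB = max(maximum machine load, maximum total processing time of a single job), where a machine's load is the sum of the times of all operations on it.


Machine loads:
  Machine 1: 7 + 7 = 14
  Machine 2: 10 + 10 = 20
  Machine 3: 1 + 6 = 7
Max machine load = 20
Job totals:
  Job 1: 18
  Job 2: 23
Max job total = 23
Lower bound = max(20, 23) = 23

23


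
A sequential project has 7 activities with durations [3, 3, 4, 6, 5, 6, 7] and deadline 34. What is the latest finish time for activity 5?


LF(activity 5) = deadline - sum of successor durations
Successors: activities 6 through 7 with durations [6, 7]
Sum of successor durations = 13
LF = 34 - 13 = 21

21


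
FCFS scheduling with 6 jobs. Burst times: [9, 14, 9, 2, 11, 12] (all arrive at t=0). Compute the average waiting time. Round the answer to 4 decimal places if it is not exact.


FCFS order (as given): [9, 14, 9, 2, 11, 12]
Waiting times:
  Job 1: wait = 0
  Job 2: wait = 9
  Job 3: wait = 23
  Job 4: wait = 32
  Job 5: wait = 34
  Job 6: wait = 45
Sum of waiting times = 143
Average waiting time = 143/6 = 23.8333

23.8333


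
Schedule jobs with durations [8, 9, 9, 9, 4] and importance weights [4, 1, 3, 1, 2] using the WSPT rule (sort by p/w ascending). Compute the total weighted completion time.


Compute p/w ratios and sort ascending (WSPT): [(8, 4), (4, 2), (9, 3), (9, 1), (9, 1)]
Compute weighted completion times:
  Job (p=8,w=4): C=8, w*C=4*8=32
  Job (p=4,w=2): C=12, w*C=2*12=24
  Job (p=9,w=3): C=21, w*C=3*21=63
  Job (p=9,w=1): C=30, w*C=1*30=30
  Job (p=9,w=1): C=39, w*C=1*39=39
Total weighted completion time = 188

188


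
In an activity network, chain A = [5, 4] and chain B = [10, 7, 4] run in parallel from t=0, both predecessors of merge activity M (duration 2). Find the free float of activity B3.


ES(B3) = sum of predecessors on chain B = 17
EF(B3) = ES + duration = 17 + 4 = 21
Successor of B3 is M. ES(M) = max(sum(A), sum(B)) = max(9, 21) = 21
Free float = ES(successor) - EF(current) = 21 - 21 = 0

0


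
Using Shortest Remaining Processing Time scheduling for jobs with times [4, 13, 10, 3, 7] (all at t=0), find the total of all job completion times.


Since all jobs arrive at t=0, SRPT equals SPT ordering.
SPT order: [3, 4, 7, 10, 13]
Completion times:
  Job 1: p=3, C=3
  Job 2: p=4, C=7
  Job 3: p=7, C=14
  Job 4: p=10, C=24
  Job 5: p=13, C=37
Total completion time = 3 + 7 + 14 + 24 + 37 = 85

85


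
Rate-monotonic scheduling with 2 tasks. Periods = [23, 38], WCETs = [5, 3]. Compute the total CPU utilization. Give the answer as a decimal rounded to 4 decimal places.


Compute individual utilizations (exact fractions):
  Task 1: C/T = 5/23 (approx. 0.2174)
  Task 2: C/T = 3/38 (approx. 0.0789)
Total utilization U = 5/23 + 3/38 = 259/874
Rounded to 4 decimal places: U = 0.2963
RM (Liu & Layland) bound for 2 tasks = 0.828427; compare with U = 259/874 (approx. 0.296339)
U <= bound, so schedulable by RM sufficient condition.

0.2963


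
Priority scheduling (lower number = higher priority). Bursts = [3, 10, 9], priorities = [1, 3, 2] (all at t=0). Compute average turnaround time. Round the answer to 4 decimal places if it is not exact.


Sort by priority (ascending = highest first):
Order: [(1, 3), (2, 9), (3, 10)]
Completion times:
  Priority 1, burst=3, C=3
  Priority 2, burst=9, C=12
  Priority 3, burst=10, C=22
Average turnaround = 37/3 = 12.3333

12.3333


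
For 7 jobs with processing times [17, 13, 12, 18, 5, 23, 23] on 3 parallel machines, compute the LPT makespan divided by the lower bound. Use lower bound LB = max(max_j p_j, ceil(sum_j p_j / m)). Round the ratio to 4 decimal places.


LPT order: [23, 23, 18, 17, 13, 12, 5]
Machine loads after assignment: [36, 40, 35]
LPT makespan = 40
Lower bound = max(max_job, ceil(total/3)) = max(23, 37) = 37
Ratio = 40 / 37 = 1.0811

1.0811


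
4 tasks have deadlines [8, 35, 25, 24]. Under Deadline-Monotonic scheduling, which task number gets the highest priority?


Sort tasks by relative deadline (ascending):
  Task 1: deadline = 8
  Task 4: deadline = 24
  Task 3: deadline = 25
  Task 2: deadline = 35
Priority order (highest first): [1, 4, 3, 2]
Highest priority task = 1

1


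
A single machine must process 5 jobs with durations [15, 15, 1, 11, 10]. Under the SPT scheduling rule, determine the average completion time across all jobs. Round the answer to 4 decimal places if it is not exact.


Sort jobs by processing time (SPT order): [1, 10, 11, 15, 15]
Compute completion times sequentially:
  Job 1: processing = 1, completes at 1
  Job 2: processing = 10, completes at 11
  Job 3: processing = 11, completes at 22
  Job 4: processing = 15, completes at 37
  Job 5: processing = 15, completes at 52
Sum of completion times = 123
Average completion time = 123/5 = 24.6

24.6


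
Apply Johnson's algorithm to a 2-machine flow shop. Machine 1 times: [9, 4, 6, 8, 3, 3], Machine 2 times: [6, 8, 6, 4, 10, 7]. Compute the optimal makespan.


Apply Johnson's rule:
  Group 1 (a <= b): [(5, 3, 10), (6, 3, 7), (2, 4, 8), (3, 6, 6)]
  Group 2 (a > b): [(1, 9, 6), (4, 8, 4)]
Optimal job order: [5, 6, 2, 3, 1, 4]
Schedule:
  Job 5: M1 done at 3, M2 done at 13
  Job 6: M1 done at 6, M2 done at 20
  Job 2: M1 done at 10, M2 done at 28
  Job 3: M1 done at 16, M2 done at 34
  Job 1: M1 done at 25, M2 done at 40
  Job 4: M1 done at 33, M2 done at 44
Makespan = 44

44


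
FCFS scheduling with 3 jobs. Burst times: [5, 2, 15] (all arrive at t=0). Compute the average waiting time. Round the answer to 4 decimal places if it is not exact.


FCFS order (as given): [5, 2, 15]
Waiting times:
  Job 1: wait = 0
  Job 2: wait = 5
  Job 3: wait = 7
Sum of waiting times = 12
Average waiting time = 12/3 = 4.0

4.0


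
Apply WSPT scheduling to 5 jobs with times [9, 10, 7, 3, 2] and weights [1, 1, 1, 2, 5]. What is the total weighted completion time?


Compute p/w ratios and sort ascending (WSPT): [(2, 5), (3, 2), (7, 1), (9, 1), (10, 1)]
Compute weighted completion times:
  Job (p=2,w=5): C=2, w*C=5*2=10
  Job (p=3,w=2): C=5, w*C=2*5=10
  Job (p=7,w=1): C=12, w*C=1*12=12
  Job (p=9,w=1): C=21, w*C=1*21=21
  Job (p=10,w=1): C=31, w*C=1*31=31
Total weighted completion time = 84

84


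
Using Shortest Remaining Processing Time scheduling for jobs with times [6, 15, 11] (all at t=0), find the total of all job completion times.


Since all jobs arrive at t=0, SRPT equals SPT ordering.
SPT order: [6, 11, 15]
Completion times:
  Job 1: p=6, C=6
  Job 2: p=11, C=17
  Job 3: p=15, C=32
Total completion time = 6 + 17 + 32 = 55

55


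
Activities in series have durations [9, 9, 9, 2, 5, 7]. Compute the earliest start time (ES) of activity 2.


Activity 2 starts after activities 1 through 1 complete.
Predecessor durations: [9]
ES = 9 = 9

9


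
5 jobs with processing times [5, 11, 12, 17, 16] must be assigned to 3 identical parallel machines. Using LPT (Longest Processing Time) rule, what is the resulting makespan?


Sort jobs in decreasing order (LPT): [17, 16, 12, 11, 5]
Assign each job to the least loaded machine:
  Machine 1: jobs [17], load = 17
  Machine 2: jobs [16, 5], load = 21
  Machine 3: jobs [12, 11], load = 23
Makespan = max load = 23

23


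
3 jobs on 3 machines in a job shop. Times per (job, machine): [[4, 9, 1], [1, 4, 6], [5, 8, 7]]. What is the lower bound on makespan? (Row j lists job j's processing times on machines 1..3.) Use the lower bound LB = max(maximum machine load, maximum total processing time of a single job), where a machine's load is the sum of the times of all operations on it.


Machine loads:
  Machine 1: 4 + 1 + 5 = 10
  Machine 2: 9 + 4 + 8 = 21
  Machine 3: 1 + 6 + 7 = 14
Max machine load = 21
Job totals:
  Job 1: 14
  Job 2: 11
  Job 3: 20
Max job total = 20
Lower bound = max(21, 20) = 21

21


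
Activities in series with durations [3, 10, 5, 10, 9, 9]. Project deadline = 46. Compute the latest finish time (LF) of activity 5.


LF(activity 5) = deadline - sum of successor durations
Successors: activities 6 through 6 with durations [9]
Sum of successor durations = 9
LF = 46 - 9 = 37

37


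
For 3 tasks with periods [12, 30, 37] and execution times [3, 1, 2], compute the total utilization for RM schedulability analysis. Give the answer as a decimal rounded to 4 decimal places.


Compute individual utilizations (exact fractions):
  Task 1: C/T = 3/12 = 1/4 (approx. 0.25)
  Task 2: C/T = 1/30 (approx. 0.0333)
  Task 3: C/T = 2/37 (approx. 0.0541)
Total utilization U = 1/4 + 1/30 + 2/37 = 749/2220
Rounded to 4 decimal places: U = 0.3374
RM (Liu & Layland) bound for 3 tasks = 0.779763; compare with U = 749/2220 (approx. 0.337387)
U <= bound, so schedulable by RM sufficient condition.

0.3374


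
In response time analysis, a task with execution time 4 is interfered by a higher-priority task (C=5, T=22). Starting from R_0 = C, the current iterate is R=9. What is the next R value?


R_next = C + ceil(R_prev / T_hp) * C_hp
ceil(9 / 22) = ceil(0.4091) = 1
Interference = 1 * 5 = 5
R_next = 4 + 5 = 9
R_next = R_prev, so the iteration has converged (response time = 9).

9


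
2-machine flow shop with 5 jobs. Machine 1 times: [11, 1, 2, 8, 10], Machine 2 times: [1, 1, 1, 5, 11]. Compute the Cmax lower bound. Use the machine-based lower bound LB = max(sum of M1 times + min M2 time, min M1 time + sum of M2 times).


LB1 = sum(M1 times) + min(M2 times) = 32 + 1 = 33
LB2 = min(M1 times) + sum(M2 times) = 1 + 19 = 20
Lower bound = max(LB1, LB2) = max(33, 20) = 33

33


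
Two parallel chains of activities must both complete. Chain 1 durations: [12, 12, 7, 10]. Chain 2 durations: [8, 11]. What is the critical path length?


Path A total = 12 + 12 + 7 + 10 = 41
Path B total = 8 + 11 = 19
Critical path = longest path = max(41, 19) = 41

41


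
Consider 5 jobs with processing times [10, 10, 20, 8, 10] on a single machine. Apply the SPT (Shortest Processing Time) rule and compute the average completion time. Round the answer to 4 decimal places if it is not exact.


Sort jobs by processing time (SPT order): [8, 10, 10, 10, 20]
Compute completion times sequentially:
  Job 1: processing = 8, completes at 8
  Job 2: processing = 10, completes at 18
  Job 3: processing = 10, completes at 28
  Job 4: processing = 10, completes at 38
  Job 5: processing = 20, completes at 58
Sum of completion times = 150
Average completion time = 150/5 = 30.0

30.0


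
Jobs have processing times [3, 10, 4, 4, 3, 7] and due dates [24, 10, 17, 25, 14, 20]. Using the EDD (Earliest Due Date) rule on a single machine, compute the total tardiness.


Sort by due date (EDD order): [(10, 10), (3, 14), (4, 17), (7, 20), (3, 24), (4, 25)]
Compute completion times and tardiness:
  Job 1: p=10, d=10, C=10, tardiness=max(0,10-10)=0
  Job 2: p=3, d=14, C=13, tardiness=max(0,13-14)=0
  Job 3: p=4, d=17, C=17, tardiness=max(0,17-17)=0
  Job 4: p=7, d=20, C=24, tardiness=max(0,24-20)=4
  Job 5: p=3, d=24, C=27, tardiness=max(0,27-24)=3
  Job 6: p=4, d=25, C=31, tardiness=max(0,31-25)=6
Total tardiness = 13

13


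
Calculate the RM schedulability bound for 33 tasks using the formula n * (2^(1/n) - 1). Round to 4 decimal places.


Compute 2^(1/33) = 1.0212266063
Subtract 1: 1.0212266063 - 1 = 0.0212266063
Multiply by n: 33 * 0.0212266063 = 0.7004780079
Round to 4 dp: 0.7005

0.7005


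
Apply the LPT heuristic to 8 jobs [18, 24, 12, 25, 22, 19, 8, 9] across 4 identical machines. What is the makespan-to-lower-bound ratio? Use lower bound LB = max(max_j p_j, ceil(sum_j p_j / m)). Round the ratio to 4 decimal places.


LPT order: [25, 24, 22, 19, 18, 12, 9, 8]
Machine loads after assignment: [33, 33, 34, 37]
LPT makespan = 37
Lower bound = max(max_job, ceil(total/4)) = max(25, 35) = 35
Ratio = 37 / 35 = 1.0571

1.0571


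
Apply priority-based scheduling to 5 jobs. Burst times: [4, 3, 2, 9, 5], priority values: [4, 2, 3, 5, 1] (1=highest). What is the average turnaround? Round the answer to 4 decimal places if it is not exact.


Sort by priority (ascending = highest first):
Order: [(1, 5), (2, 3), (3, 2), (4, 4), (5, 9)]
Completion times:
  Priority 1, burst=5, C=5
  Priority 2, burst=3, C=8
  Priority 3, burst=2, C=10
  Priority 4, burst=4, C=14
  Priority 5, burst=9, C=23
Average turnaround = 60/5 = 12.0

12.0


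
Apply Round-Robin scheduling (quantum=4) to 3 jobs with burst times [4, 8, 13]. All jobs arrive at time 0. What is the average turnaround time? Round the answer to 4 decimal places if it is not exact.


Time quantum = 4
Execution trace:
  J1 runs 4 units, time = 4
  J2 runs 4 units, time = 8
  J3 runs 4 units, time = 12
  J2 runs 4 units, time = 16
  J3 runs 4 units, time = 20
  J3 runs 4 units, time = 24
  J3 runs 1 units, time = 25
Finish times: [4, 16, 25]
Average turnaround = 45/3 = 15.0

15.0


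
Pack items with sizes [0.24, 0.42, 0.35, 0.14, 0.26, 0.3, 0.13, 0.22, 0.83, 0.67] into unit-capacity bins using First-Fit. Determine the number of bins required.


Place items sequentially using First-Fit:
  Item 0.24 -> new Bin 1
  Item 0.42 -> Bin 1 (now 0.66)
  Item 0.35 -> new Bin 2
  Item 0.14 -> Bin 1 (now 0.8)
  Item 0.26 -> Bin 2 (now 0.61)
  Item 0.3 -> Bin 2 (now 0.91)
  Item 0.13 -> Bin 1 (now 0.93)
  Item 0.22 -> new Bin 3
  Item 0.83 -> new Bin 4
  Item 0.67 -> Bin 3 (now 0.89)
Total bins used = 4

4


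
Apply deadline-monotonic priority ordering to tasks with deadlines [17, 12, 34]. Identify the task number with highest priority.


Sort tasks by relative deadline (ascending):
  Task 2: deadline = 12
  Task 1: deadline = 17
  Task 3: deadline = 34
Priority order (highest first): [2, 1, 3]
Highest priority task = 2

2


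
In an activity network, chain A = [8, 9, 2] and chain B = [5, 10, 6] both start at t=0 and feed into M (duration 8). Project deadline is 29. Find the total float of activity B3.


Forward pass: ES(B3) = sum of predecessors on chain B = 15
EF = ES + duration = 15 + 6 = 21
Backward pass: LF(M) = deadline = 29; LS(M) = 29 - 8 = 21
LF(B3) = LS(M) - sum(successors on chain B) = 21 - 0 = 21
LS = LF - duration = 21 - 6 = 15
Total float = LS - ES = 15 - 15 = 0

0


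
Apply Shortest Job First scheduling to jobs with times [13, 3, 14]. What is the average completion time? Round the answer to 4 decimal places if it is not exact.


SJF order (ascending): [3, 13, 14]
Completion times:
  Job 1: burst=3, C=3
  Job 2: burst=13, C=16
  Job 3: burst=14, C=30
Average completion = 49/3 = 16.3333

16.3333


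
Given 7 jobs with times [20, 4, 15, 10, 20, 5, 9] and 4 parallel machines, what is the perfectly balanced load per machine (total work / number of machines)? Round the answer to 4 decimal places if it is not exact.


Total processing time = 20 + 4 + 15 + 10 + 20 + 5 + 9 = 83
Number of machines = 4
Ideal balanced load = 83 / 4 = 20.75

20.75


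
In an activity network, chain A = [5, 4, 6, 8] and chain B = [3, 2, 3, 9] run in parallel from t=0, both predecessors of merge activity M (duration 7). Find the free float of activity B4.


ES(B4) = sum of predecessors on chain B = 8
EF(B4) = ES + duration = 8 + 9 = 17
Successor of B4 is M. ES(M) = max(sum(A), sum(B)) = max(23, 17) = 23
Free float = ES(successor) - EF(current) = 23 - 17 = 6

6


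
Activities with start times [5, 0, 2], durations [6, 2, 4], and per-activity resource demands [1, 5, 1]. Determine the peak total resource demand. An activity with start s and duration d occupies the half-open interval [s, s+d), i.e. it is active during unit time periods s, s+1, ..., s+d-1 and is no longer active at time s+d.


Each activity i is active on [start_i, start_i + duration_i).
Compute total resource usage per time slot:
  t=0: active resources = [5], total = 5
  t=1: active resources = [5], total = 5
  t=2: active resources = [1], total = 1
  t=3: active resources = [1], total = 1
  t=4: active resources = [1], total = 1
  t=5: active resources = [1, 1], total = 2
  t=6: active resources = [1], total = 1
  t=7: active resources = [1], total = 1
  t=8: active resources = [1], total = 1
  t=9: active resources = [1], total = 1
  t=10: active resources = [1], total = 1
Peak resource demand = 5

5


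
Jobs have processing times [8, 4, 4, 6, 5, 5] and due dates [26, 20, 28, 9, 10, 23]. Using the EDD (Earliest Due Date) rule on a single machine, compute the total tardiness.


Sort by due date (EDD order): [(6, 9), (5, 10), (4, 20), (5, 23), (8, 26), (4, 28)]
Compute completion times and tardiness:
  Job 1: p=6, d=9, C=6, tardiness=max(0,6-9)=0
  Job 2: p=5, d=10, C=11, tardiness=max(0,11-10)=1
  Job 3: p=4, d=20, C=15, tardiness=max(0,15-20)=0
  Job 4: p=5, d=23, C=20, tardiness=max(0,20-23)=0
  Job 5: p=8, d=26, C=28, tardiness=max(0,28-26)=2
  Job 6: p=4, d=28, C=32, tardiness=max(0,32-28)=4
Total tardiness = 7

7


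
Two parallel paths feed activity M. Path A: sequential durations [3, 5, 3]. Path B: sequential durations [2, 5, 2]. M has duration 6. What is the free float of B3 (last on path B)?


ES(B3) = sum of predecessors on chain B = 7
EF(B3) = ES + duration = 7 + 2 = 9
Successor of B3 is M. ES(M) = max(sum(A), sum(B)) = max(11, 9) = 11
Free float = ES(successor) - EF(current) = 11 - 9 = 2

2


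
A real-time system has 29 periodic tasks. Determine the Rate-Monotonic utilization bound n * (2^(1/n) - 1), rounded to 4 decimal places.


Compute 2^(1/29) = 1.0241895602
Subtract 1: 1.0241895602 - 1 = 0.0241895602
Multiply by n: 29 * 0.0241895602 = 0.7014972458
Round to 4 dp: 0.7015

0.7015


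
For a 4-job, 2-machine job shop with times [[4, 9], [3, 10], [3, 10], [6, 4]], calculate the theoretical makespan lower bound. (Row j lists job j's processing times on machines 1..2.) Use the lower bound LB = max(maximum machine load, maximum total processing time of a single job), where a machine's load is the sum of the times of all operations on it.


Machine loads:
  Machine 1: 4 + 3 + 3 + 6 = 16
  Machine 2: 9 + 10 + 10 + 4 = 33
Max machine load = 33
Job totals:
  Job 1: 13
  Job 2: 13
  Job 3: 13
  Job 4: 10
Max job total = 13
Lower bound = max(33, 13) = 33

33


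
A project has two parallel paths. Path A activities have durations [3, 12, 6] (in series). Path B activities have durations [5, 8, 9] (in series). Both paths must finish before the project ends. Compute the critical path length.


Path A total = 3 + 12 + 6 = 21
Path B total = 5 + 8 + 9 = 22
Critical path = longest path = max(21, 22) = 22

22


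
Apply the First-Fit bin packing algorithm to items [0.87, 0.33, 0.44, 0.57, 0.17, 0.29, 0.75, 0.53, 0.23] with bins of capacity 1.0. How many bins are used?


Place items sequentially using First-Fit:
  Item 0.87 -> new Bin 1
  Item 0.33 -> new Bin 2
  Item 0.44 -> Bin 2 (now 0.77)
  Item 0.57 -> new Bin 3
  Item 0.17 -> Bin 2 (now 0.94)
  Item 0.29 -> Bin 3 (now 0.86)
  Item 0.75 -> new Bin 4
  Item 0.53 -> new Bin 5
  Item 0.23 -> Bin 4 (now 0.98)
Total bins used = 5

5


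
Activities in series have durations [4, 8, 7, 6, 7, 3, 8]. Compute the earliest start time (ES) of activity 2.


Activity 2 starts after activities 1 through 1 complete.
Predecessor durations: [4]
ES = 4 = 4

4


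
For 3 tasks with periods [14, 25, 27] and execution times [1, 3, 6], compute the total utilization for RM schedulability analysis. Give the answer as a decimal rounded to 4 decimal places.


Compute individual utilizations (exact fractions):
  Task 1: C/T = 1/14 (approx. 0.0714)
  Task 2: C/T = 3/25 (approx. 0.12)
  Task 3: C/T = 6/27 = 2/9 (approx. 0.2222)
Total utilization U = 1/14 + 3/25 + 2/9 = 1303/3150
Rounded to 4 decimal places: U = 0.4137
RM (Liu & Layland) bound for 3 tasks = 0.779763; compare with U = 1303/3150 (approx. 0.413651)
U <= bound, so schedulable by RM sufficient condition.

0.4137


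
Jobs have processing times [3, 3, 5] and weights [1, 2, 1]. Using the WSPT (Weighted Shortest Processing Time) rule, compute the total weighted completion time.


Compute p/w ratios and sort ascending (WSPT): [(3, 2), (3, 1), (5, 1)]
Compute weighted completion times:
  Job (p=3,w=2): C=3, w*C=2*3=6
  Job (p=3,w=1): C=6, w*C=1*6=6
  Job (p=5,w=1): C=11, w*C=1*11=11
Total weighted completion time = 23

23


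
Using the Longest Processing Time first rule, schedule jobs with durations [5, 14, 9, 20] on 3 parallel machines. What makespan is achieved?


Sort jobs in decreasing order (LPT): [20, 14, 9, 5]
Assign each job to the least loaded machine:
  Machine 1: jobs [20], load = 20
  Machine 2: jobs [14], load = 14
  Machine 3: jobs [9, 5], load = 14
Makespan = max load = 20

20


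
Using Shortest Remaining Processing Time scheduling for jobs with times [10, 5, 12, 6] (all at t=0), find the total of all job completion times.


Since all jobs arrive at t=0, SRPT equals SPT ordering.
SPT order: [5, 6, 10, 12]
Completion times:
  Job 1: p=5, C=5
  Job 2: p=6, C=11
  Job 3: p=10, C=21
  Job 4: p=12, C=33
Total completion time = 5 + 11 + 21 + 33 = 70

70


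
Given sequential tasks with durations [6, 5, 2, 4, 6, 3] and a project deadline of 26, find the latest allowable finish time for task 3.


LF(activity 3) = deadline - sum of successor durations
Successors: activities 4 through 6 with durations [4, 6, 3]
Sum of successor durations = 13
LF = 26 - 13 = 13

13


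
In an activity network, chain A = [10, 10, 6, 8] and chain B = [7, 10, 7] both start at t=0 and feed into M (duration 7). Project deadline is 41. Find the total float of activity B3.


Forward pass: ES(B3) = sum of predecessors on chain B = 17
EF = ES + duration = 17 + 7 = 24
Backward pass: LF(M) = deadline = 41; LS(M) = 41 - 7 = 34
LF(B3) = LS(M) - sum(successors on chain B) = 34 - 0 = 34
LS = LF - duration = 34 - 7 = 27
Total float = LS - ES = 27 - 17 = 10

10


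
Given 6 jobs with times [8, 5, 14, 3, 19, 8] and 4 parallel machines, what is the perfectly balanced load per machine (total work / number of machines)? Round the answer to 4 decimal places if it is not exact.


Total processing time = 8 + 5 + 14 + 3 + 19 + 8 = 57
Number of machines = 4
Ideal balanced load = 57 / 4 = 14.25

14.25


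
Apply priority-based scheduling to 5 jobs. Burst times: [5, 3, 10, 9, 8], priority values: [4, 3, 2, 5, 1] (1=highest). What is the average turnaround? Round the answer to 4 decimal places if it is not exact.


Sort by priority (ascending = highest first):
Order: [(1, 8), (2, 10), (3, 3), (4, 5), (5, 9)]
Completion times:
  Priority 1, burst=8, C=8
  Priority 2, burst=10, C=18
  Priority 3, burst=3, C=21
  Priority 4, burst=5, C=26
  Priority 5, burst=9, C=35
Average turnaround = 108/5 = 21.6

21.6


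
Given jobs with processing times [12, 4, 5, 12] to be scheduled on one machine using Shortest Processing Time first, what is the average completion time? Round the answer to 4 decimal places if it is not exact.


Sort jobs by processing time (SPT order): [4, 5, 12, 12]
Compute completion times sequentially:
  Job 1: processing = 4, completes at 4
  Job 2: processing = 5, completes at 9
  Job 3: processing = 12, completes at 21
  Job 4: processing = 12, completes at 33
Sum of completion times = 67
Average completion time = 67/4 = 16.75

16.75


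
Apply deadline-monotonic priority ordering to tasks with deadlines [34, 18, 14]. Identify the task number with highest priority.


Sort tasks by relative deadline (ascending):
  Task 3: deadline = 14
  Task 2: deadline = 18
  Task 1: deadline = 34
Priority order (highest first): [3, 2, 1]
Highest priority task = 3

3


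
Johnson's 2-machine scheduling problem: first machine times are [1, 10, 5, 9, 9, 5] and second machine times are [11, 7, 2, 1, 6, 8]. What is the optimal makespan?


Apply Johnson's rule:
  Group 1 (a <= b): [(1, 1, 11), (6, 5, 8)]
  Group 2 (a > b): [(2, 10, 7), (5, 9, 6), (3, 5, 2), (4, 9, 1)]
Optimal job order: [1, 6, 2, 5, 3, 4]
Schedule:
  Job 1: M1 done at 1, M2 done at 12
  Job 6: M1 done at 6, M2 done at 20
  Job 2: M1 done at 16, M2 done at 27
  Job 5: M1 done at 25, M2 done at 33
  Job 3: M1 done at 30, M2 done at 35
  Job 4: M1 done at 39, M2 done at 40
Makespan = 40

40


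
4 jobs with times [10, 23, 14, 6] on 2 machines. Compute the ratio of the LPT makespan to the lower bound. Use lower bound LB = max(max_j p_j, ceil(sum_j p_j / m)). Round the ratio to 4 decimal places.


LPT order: [23, 14, 10, 6]
Machine loads after assignment: [29, 24]
LPT makespan = 29
Lower bound = max(max_job, ceil(total/2)) = max(23, 27) = 27
Ratio = 29 / 27 = 1.0741

1.0741


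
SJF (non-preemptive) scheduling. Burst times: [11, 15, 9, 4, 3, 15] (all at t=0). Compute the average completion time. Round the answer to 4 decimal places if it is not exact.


SJF order (ascending): [3, 4, 9, 11, 15, 15]
Completion times:
  Job 1: burst=3, C=3
  Job 2: burst=4, C=7
  Job 3: burst=9, C=16
  Job 4: burst=11, C=27
  Job 5: burst=15, C=42
  Job 6: burst=15, C=57
Average completion = 152/6 = 25.3333

25.3333


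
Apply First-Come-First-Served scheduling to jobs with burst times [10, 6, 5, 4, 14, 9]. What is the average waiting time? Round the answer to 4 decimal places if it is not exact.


FCFS order (as given): [10, 6, 5, 4, 14, 9]
Waiting times:
  Job 1: wait = 0
  Job 2: wait = 10
  Job 3: wait = 16
  Job 4: wait = 21
  Job 5: wait = 25
  Job 6: wait = 39
Sum of waiting times = 111
Average waiting time = 111/6 = 18.5

18.5


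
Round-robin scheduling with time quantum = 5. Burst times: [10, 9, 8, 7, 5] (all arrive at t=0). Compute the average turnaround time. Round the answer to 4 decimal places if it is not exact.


Time quantum = 5
Execution trace:
  J1 runs 5 units, time = 5
  J2 runs 5 units, time = 10
  J3 runs 5 units, time = 15
  J4 runs 5 units, time = 20
  J5 runs 5 units, time = 25
  J1 runs 5 units, time = 30
  J2 runs 4 units, time = 34
  J3 runs 3 units, time = 37
  J4 runs 2 units, time = 39
Finish times: [30, 34, 37, 39, 25]
Average turnaround = 165/5 = 33.0

33.0


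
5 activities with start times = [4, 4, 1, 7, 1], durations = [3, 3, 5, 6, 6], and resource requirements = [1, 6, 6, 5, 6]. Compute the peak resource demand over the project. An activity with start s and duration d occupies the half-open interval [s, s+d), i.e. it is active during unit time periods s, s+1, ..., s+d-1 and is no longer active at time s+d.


Each activity i is active on [start_i, start_i + duration_i).
Compute total resource usage per time slot:
  t=0: active resources = [], total = 0
  t=1: active resources = [6, 6], total = 12
  t=2: active resources = [6, 6], total = 12
  t=3: active resources = [6, 6], total = 12
  t=4: active resources = [1, 6, 6, 6], total = 19
  t=5: active resources = [1, 6, 6, 6], total = 19
  t=6: active resources = [1, 6, 6], total = 13
  t=7: active resources = [5], total = 5
  t=8: active resources = [5], total = 5
  t=9: active resources = [5], total = 5
  t=10: active resources = [5], total = 5
  t=11: active resources = [5], total = 5
  t=12: active resources = [5], total = 5
Peak resource demand = 19

19


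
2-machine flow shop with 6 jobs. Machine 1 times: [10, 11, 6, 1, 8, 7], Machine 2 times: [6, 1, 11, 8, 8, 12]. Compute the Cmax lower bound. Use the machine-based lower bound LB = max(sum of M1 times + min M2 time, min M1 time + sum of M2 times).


LB1 = sum(M1 times) + min(M2 times) = 43 + 1 = 44
LB2 = min(M1 times) + sum(M2 times) = 1 + 46 = 47
Lower bound = max(LB1, LB2) = max(44, 47) = 47

47


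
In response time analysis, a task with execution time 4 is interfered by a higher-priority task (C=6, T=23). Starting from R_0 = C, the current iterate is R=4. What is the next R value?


R_next = C + ceil(R_prev / T_hp) * C_hp
ceil(4 / 23) = ceil(0.1739) = 1
Interference = 1 * 6 = 6
R_next = 4 + 6 = 10

10


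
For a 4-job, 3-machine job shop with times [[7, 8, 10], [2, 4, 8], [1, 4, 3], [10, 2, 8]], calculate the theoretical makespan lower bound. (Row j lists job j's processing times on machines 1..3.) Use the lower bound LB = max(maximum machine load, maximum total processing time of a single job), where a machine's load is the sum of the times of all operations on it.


Machine loads:
  Machine 1: 7 + 2 + 1 + 10 = 20
  Machine 2: 8 + 4 + 4 + 2 = 18
  Machine 3: 10 + 8 + 3 + 8 = 29
Max machine load = 29
Job totals:
  Job 1: 25
  Job 2: 14
  Job 3: 8
  Job 4: 20
Max job total = 25
Lower bound = max(29, 25) = 29

29
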